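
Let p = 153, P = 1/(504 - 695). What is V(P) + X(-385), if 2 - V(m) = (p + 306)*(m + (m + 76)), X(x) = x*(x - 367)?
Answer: 48636776/191 ≈ 2.5464e+5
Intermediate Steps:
P = -1/191 (P = 1/(-191) = -1/191 ≈ -0.0052356)
X(x) = x*(-367 + x)
V(m) = -34882 - 918*m (V(m) = 2 - (153 + 306)*(m + (m + 76)) = 2 - 459*(m + (76 + m)) = 2 - 459*(76 + 2*m) = 2 - (34884 + 918*m) = 2 + (-34884 - 918*m) = -34882 - 918*m)
V(P) + X(-385) = (-34882 - 918*(-1/191)) - 385*(-367 - 385) = (-34882 + 918/191) - 385*(-752) = -6661544/191 + 289520 = 48636776/191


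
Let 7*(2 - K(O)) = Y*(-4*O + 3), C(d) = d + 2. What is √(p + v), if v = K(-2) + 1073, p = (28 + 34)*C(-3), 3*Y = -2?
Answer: √447195/21 ≈ 31.844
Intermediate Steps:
C(d) = 2 + d
Y = -⅔ (Y = (⅓)*(-2) = -⅔ ≈ -0.66667)
p = -62 (p = (28 + 34)*(2 - 3) = 62*(-1) = -62)
K(O) = 16/7 - 8*O/21 (K(O) = 2 - (-2)*(-4*O + 3)/21 = 2 - (-2)*(3 - 4*O)/21 = 2 - (-2 + 8*O/3)/7 = 2 + (2/7 - 8*O/21) = 16/7 - 8*O/21)
v = 22597/21 (v = (16/7 - 8/21*(-2)) + 1073 = (16/7 + 16/21) + 1073 = 64/21 + 1073 = 22597/21 ≈ 1076.0)
√(p + v) = √(-62 + 22597/21) = √(21295/21) = √447195/21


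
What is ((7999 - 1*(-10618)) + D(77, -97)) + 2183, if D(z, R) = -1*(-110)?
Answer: 20910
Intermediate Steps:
D(z, R) = 110
((7999 - 1*(-10618)) + D(77, -97)) + 2183 = ((7999 - 1*(-10618)) + 110) + 2183 = ((7999 + 10618) + 110) + 2183 = (18617 + 110) + 2183 = 18727 + 2183 = 20910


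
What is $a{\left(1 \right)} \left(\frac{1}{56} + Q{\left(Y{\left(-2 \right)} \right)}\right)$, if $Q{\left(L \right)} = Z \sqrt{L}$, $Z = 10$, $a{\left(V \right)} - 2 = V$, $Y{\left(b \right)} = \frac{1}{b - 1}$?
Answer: $\frac{3}{56} + 10 i \sqrt{3} \approx 0.053571 + 17.32 i$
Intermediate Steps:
$Y{\left(b \right)} = \frac{1}{-1 + b}$
$a{\left(V \right)} = 2 + V$
$Q{\left(L \right)} = 10 \sqrt{L}$
$a{\left(1 \right)} \left(\frac{1}{56} + Q{\left(Y{\left(-2 \right)} \right)}\right) = \left(2 + 1\right) \left(\frac{1}{56} + 10 \sqrt{\frac{1}{-1 - 2}}\right) = 3 \left(\frac{1}{56} + 10 \sqrt{\frac{1}{-3}}\right) = 3 \left(\frac{1}{56} + 10 \sqrt{- \frac{1}{3}}\right) = 3 \left(\frac{1}{56} + 10 \frac{i \sqrt{3}}{3}\right) = 3 \left(\frac{1}{56} + \frac{10 i \sqrt{3}}{3}\right) = \frac{3}{56} + 10 i \sqrt{3}$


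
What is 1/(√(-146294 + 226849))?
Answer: √80555/80555 ≈ 0.0035233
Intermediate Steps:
1/(√(-146294 + 226849)) = 1/(√80555) = √80555/80555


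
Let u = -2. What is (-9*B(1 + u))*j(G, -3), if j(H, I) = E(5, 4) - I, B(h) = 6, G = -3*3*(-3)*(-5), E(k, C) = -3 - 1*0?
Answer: 0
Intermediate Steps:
E(k, C) = -3 (E(k, C) = -3 + 0 = -3)
G = -135 (G = -(-27)*(-5) = -3*(-9)*(-5) = 27*(-5) = -135)
j(H, I) = -3 - I
(-9*B(1 + u))*j(G, -3) = (-9*6)*(-3 - 1*(-3)) = -54*(-3 + 3) = -54*0 = 0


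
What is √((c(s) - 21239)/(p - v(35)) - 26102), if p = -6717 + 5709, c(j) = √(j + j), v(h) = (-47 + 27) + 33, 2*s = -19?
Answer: √(-27188109963 - 1021*I*√19)/1021 ≈ 1.3218e-5 - 161.5*I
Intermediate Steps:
s = -19/2 (s = (½)*(-19) = -19/2 ≈ -9.5000)
v(h) = 13 (v(h) = -20 + 33 = 13)
c(j) = √2*√j (c(j) = √(2*j) = √2*√j)
p = -1008
√((c(s) - 21239)/(p - v(35)) - 26102) = √((√2*√(-19/2) - 21239)/(-1008 - 1*13) - 26102) = √((√2*(I*√38/2) - 21239)/(-1008 - 13) - 26102) = √((I*√19 - 21239)/(-1021) - 26102) = √((-21239 + I*√19)*(-1/1021) - 26102) = √((21239/1021 - I*√19/1021) - 26102) = √(-26628903/1021 - I*√19/1021)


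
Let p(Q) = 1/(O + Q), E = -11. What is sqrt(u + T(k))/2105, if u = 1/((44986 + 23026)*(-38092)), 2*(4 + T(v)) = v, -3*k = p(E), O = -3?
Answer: I*sqrt(307277394306958869)/584298330420 ≈ 0.0009487*I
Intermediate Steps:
p(Q) = 1/(-3 + Q)
k = 1/42 (k = -1/(3*(-3 - 11)) = -1/3/(-14) = -1/3*(-1/14) = 1/42 ≈ 0.023810)
T(v) = -4 + v/2
u = -1/2590713104 (u = -1/38092/68012 = (1/68012)*(-1/38092) = -1/2590713104 ≈ -3.8599e-10)
sqrt(u + T(k))/2105 = sqrt(-1/2590713104 + (-4 + (1/2)*(1/42)))/2105 = sqrt(-1/2590713104 + (-4 + 1/84))*(1/2105) = sqrt(-1/2590713104 - 335/84)*(1/2105) = sqrt(-30996031783/7772139312)*(1/2105) = (I*sqrt(307277394306958869)/277576404)*(1/2105) = I*sqrt(307277394306958869)/584298330420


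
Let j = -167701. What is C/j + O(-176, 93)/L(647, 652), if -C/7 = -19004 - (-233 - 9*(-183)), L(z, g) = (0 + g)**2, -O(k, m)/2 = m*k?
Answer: -3454284648/4455647869 ≈ -0.77526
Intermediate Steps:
O(k, m) = -2*k*m (O(k, m) = -2*m*k = -2*k*m)
L(z, g) = g**2
C = 142926 (C = -7*(-19004 - (-233 - 9*(-183))) = -7*(-19004 - (-233 + 1647)) = -7*(-19004 - 1*1414) = -7*(-19004 - 1414) = -7*(-20418) = 142926)
C/j + O(-176, 93)/L(647, 652) = 142926/(-167701) + (-2*(-176)*93)/(652**2) = 142926*(-1/167701) + 32736/425104 = -142926/167701 + 32736*(1/425104) = -142926/167701 + 2046/26569 = -3454284648/4455647869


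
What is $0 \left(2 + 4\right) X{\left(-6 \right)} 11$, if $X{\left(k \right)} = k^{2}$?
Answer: $0$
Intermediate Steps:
$0 \left(2 + 4\right) X{\left(-6 \right)} 11 = 0 \left(2 + 4\right) \left(-6\right)^{2} \cdot 11 = 0 \cdot 6 \cdot 36 \cdot 11 = 0 \cdot 36 \cdot 11 = 0 \cdot 11 = 0$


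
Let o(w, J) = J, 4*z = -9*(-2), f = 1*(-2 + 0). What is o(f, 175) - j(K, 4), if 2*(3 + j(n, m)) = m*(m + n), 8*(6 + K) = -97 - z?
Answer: 1659/8 ≈ 207.38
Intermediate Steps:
f = -2 (f = 1*(-2) = -2)
z = 9/2 (z = (-9*(-2))/4 = (¼)*18 = 9/2 ≈ 4.5000)
K = -299/16 (K = -6 + (-97 - 1*9/2)/8 = -6 + (-97 - 9/2)/8 = -6 + (⅛)*(-203/2) = -6 - 203/16 = -299/16 ≈ -18.688)
j(n, m) = -3 + m*(m + n)/2 (j(n, m) = -3 + (m*(m + n))/2 = -3 + m*(m + n)/2)
o(f, 175) - j(K, 4) = 175 - (-3 + (½)*4² + (½)*4*(-299/16)) = 175 - (-3 + (½)*16 - 299/8) = 175 - (-3 + 8 - 299/8) = 175 - 1*(-259/8) = 175 + 259/8 = 1659/8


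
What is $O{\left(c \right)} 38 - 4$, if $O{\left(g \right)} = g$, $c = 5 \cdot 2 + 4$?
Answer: $528$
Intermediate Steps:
$c = 14$ ($c = 10 + 4 = 14$)
$O{\left(c \right)} 38 - 4 = 14 \cdot 38 - 4 = 532 - 4 = 528$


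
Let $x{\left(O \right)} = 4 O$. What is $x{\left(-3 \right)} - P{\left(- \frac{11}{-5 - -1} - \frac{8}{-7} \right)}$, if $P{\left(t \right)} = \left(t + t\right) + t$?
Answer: $- \frac{663}{28} \approx -23.679$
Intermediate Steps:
$P{\left(t \right)} = 3 t$ ($P{\left(t \right)} = 2 t + t = 3 t$)
$x{\left(-3 \right)} - P{\left(- \frac{11}{-5 - -1} - \frac{8}{-7} \right)} = 4 \left(-3\right) - 3 \left(- \frac{11}{-5 - -1} - \frac{8}{-7}\right) = -12 - 3 \left(- \frac{11}{-5 + 1} - - \frac{8}{7}\right) = -12 - 3 \left(- \frac{11}{-4} + \frac{8}{7}\right) = -12 - 3 \left(\left(-11\right) \left(- \frac{1}{4}\right) + \frac{8}{7}\right) = -12 - 3 \left(\frac{11}{4} + \frac{8}{7}\right) = -12 - 3 \cdot \frac{109}{28} = -12 - \frac{327}{28} = - \frac{663}{28}$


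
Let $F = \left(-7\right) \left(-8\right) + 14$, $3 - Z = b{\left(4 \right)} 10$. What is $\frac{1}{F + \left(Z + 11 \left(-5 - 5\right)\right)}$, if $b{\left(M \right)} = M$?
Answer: $- \frac{1}{77} \approx -0.012987$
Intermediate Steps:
$Z = -37$ ($Z = 3 - 4 \cdot 10 = 3 - 40 = -37$)
$F = 70$ ($F = 56 + 14 = 70$)
$\frac{1}{F + \left(Z + 11 \left(-5 - 5\right)\right)} = \frac{1}{70 + \left(-37 + 11 \left(-5 - 5\right)\right)} = \frac{1}{70 + \left(-37 + 11 \left(-10\right)\right)} = \frac{1}{70 - 147} = \frac{1}{-77} = - \frac{1}{77}$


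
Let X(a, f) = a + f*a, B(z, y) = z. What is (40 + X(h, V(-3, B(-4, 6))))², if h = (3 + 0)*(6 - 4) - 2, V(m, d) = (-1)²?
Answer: 2304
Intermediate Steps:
V(m, d) = 1
h = 4 (h = 3*2 - 2 = 6 - 2 = 4)
X(a, f) = a + a*f
(40 + X(h, V(-3, B(-4, 6))))² = (40 + 4*(1 + 1))² = (40 + 4*2)² = (40 + 8)² = 48² = 2304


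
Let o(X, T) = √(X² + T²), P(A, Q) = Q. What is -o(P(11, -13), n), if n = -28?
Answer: -√953 ≈ -30.871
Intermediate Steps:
o(X, T) = √(T² + X²)
-o(P(11, -13), n) = -√((-28)² + (-13)²) = -√(784 + 169) = -√953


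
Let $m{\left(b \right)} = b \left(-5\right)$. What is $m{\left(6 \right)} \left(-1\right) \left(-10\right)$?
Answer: $-300$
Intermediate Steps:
$m{\left(b \right)} = - 5 b$
$m{\left(6 \right)} \left(-1\right) \left(-10\right) = \left(-5\right) 6 \left(-1\right) \left(-10\right) = \left(-30\right) \left(-1\right) \left(-10\right) = 30 \left(-10\right) = -300$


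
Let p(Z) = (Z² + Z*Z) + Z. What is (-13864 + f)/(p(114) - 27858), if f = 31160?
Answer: -2162/219 ≈ -9.8721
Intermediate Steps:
p(Z) = Z + 2*Z² (p(Z) = (Z² + Z²) + Z = 2*Z² + Z = Z + 2*Z²)
(-13864 + f)/(p(114) - 27858) = (-13864 + 31160)/(114*(1 + 2*114) - 27858) = 17296/(114*(1 + 228) - 27858) = 17296/(114*229 - 27858) = 17296/(26106 - 27858) = 17296/(-1752) = 17296*(-1/1752) = -2162/219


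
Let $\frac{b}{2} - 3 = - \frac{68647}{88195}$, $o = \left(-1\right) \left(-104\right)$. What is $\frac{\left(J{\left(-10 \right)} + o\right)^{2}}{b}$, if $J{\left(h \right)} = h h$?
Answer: $\frac{917580780}{97969} \approx 9366.0$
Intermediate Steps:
$J{\left(h \right)} = h^{2}$
$o = 104$
$b = \frac{391876}{88195}$ ($b = 6 + 2 \left(- \frac{68647}{88195}\right) = 6 - \frac{137294}{88195} = \frac{391876}{88195} \approx 4.4433$)
$\frac{\left(J{\left(-10 \right)} + o\right)^{2}}{b} = \frac{\left(\left(-10\right)^{2} + 104\right)^{2}}{\frac{391876}{88195}} = \left(100 + 104\right)^{2} \cdot \frac{88195}{391876} = 204^{2} \cdot \frac{88195}{391876} = 41616 \cdot \frac{88195}{391876} = \frac{917580780}{97969}$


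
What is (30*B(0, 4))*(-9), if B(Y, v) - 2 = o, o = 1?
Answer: -810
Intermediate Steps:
B(Y, v) = 3 (B(Y, v) = 2 + 1 = 3)
(30*B(0, 4))*(-9) = (30*3)*(-9) = 90*(-9) = -810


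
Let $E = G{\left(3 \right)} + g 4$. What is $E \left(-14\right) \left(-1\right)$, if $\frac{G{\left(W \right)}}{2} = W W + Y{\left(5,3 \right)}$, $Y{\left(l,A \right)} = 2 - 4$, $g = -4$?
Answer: $-28$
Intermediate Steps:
$Y{\left(l,A \right)} = -2$ ($Y{\left(l,A \right)} = 2 - 4 = -2$)
$G{\left(W \right)} = -4 + 2 W^{2}$ ($G{\left(W \right)} = 2 \left(W W - 2\right) = 2 \left(W^{2} - 2\right) = 2 \left(-2 + W^{2}\right) = -4 + 2 W^{2}$)
$E = -2$ ($E = \left(-4 + 2 \cdot 3^{2}\right) - 16 = \left(-4 + 2 \cdot 9\right) - 16 = \left(-4 + 18\right) - 16 = 14 - 16 = -2$)
$E \left(-14\right) \left(-1\right) = \left(-2\right) \left(-14\right) \left(-1\right) = 28 \left(-1\right) = -28$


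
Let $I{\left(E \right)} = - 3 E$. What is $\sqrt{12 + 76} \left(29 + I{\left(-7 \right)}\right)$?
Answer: $100 \sqrt{22} \approx 469.04$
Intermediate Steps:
$\sqrt{12 + 76} \left(29 + I{\left(-7 \right)}\right) = \sqrt{12 + 76} \left(29 - -21\right) = \sqrt{88} \left(29 + 21\right) = 2 \sqrt{22} \cdot 50 = 100 \sqrt{22}$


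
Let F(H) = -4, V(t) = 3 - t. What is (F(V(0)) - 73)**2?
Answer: 5929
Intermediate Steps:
(F(V(0)) - 73)**2 = (-4 - 73)**2 = (-77)**2 = 5929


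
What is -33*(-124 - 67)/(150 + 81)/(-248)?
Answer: -191/1736 ≈ -0.11002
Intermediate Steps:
-33*(-124 - 67)/(150 + 81)/(-248) = -33*(-191/231)*(-1)/248 = -33*(-191*1/231)*(-1)/248 = -(-191)*(-1)/(7*248) = -33*191/57288 = -191/1736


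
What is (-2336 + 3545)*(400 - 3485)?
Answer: -3729765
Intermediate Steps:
(-2336 + 3545)*(400 - 3485) = 1209*(-3085) = -3729765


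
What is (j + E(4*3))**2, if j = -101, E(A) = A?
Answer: 7921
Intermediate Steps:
(j + E(4*3))**2 = (-101 + 4*3)**2 = (-101 + 12)**2 = (-89)**2 = 7921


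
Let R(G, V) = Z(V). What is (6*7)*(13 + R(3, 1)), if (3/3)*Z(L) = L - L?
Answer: 546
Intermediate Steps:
Z(L) = 0 (Z(L) = L - L = 0)
R(G, V) = 0
(6*7)*(13 + R(3, 1)) = (6*7)*(13 + 0) = 42*13 = 546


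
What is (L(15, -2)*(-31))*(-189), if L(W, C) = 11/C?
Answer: -64449/2 ≈ -32225.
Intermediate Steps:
(L(15, -2)*(-31))*(-189) = ((11/(-2))*(-31))*(-189) = ((11*(-1/2))*(-31))*(-189) = -11/2*(-31)*(-189) = (341/2)*(-189) = -64449/2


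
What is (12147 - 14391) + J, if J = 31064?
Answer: 28820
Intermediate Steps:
(12147 - 14391) + J = (12147 - 14391) + 31064 = -2244 + 31064 = 28820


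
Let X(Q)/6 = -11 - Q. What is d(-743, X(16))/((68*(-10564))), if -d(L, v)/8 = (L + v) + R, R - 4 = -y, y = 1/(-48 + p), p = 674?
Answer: -564027/56211044 ≈ -0.010034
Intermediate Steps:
y = 1/626 (y = 1/(-48 + 674) = 1/626 ≈ 0.0015974)
X(Q) = -66 - 6*Q (X(Q) = 6*(-11 - Q) = -66 - 6*Q)
R = 2503/626 (R = 4 - 1*1/626 = 4 - 1/626 = 2503/626 ≈ 3.9984)
d(L, v) = -10012/313 - 8*L - 8*v (d(L, v) = -8*((L + v) + 2503/626) = -8*(2503/626 + L + v) = -10012/313 - 8*L - 8*v)
d(-743, X(16))/((68*(-10564))) = (-10012/313 - 8*(-743) - 8*(-66 - 6*16))/((68*(-10564))) = (-10012/313 + 5944 - 8*(-66 - 96))/(-718352) = (-10012/313 + 5944 - 8*(-162))*(-1/718352) = (-10012/313 + 5944 + 1296)*(-1/718352) = (2256108/313)*(-1/718352) = -564027/56211044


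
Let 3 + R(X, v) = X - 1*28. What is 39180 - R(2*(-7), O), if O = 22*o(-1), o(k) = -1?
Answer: 39225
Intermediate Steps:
O = -22 (O = 22*(-1) = -22)
R(X, v) = -31 + X (R(X, v) = -3 + (X - 1*28) = -3 + (X - 28) = -3 + (-28 + X) = -31 + X)
39180 - R(2*(-7), O) = 39180 - (-31 + 2*(-7)) = 39180 - (-31 - 14) = 39180 - 1*(-45) = 39180 + 45 = 39225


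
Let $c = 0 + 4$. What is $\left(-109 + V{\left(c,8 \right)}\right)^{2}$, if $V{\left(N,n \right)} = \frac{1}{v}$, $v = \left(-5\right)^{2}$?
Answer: $\frac{7420176}{625} \approx 11872.0$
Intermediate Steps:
$v = 25$
$c = 4$
$V{\left(N,n \right)} = \frac{1}{25}$
$\left(-109 + V{\left(c,8 \right)}\right)^{2} = \left(-109 + \frac{1}{25}\right)^{2} = \left(- \frac{2724}{25}\right)^{2} = \frac{7420176}{625}$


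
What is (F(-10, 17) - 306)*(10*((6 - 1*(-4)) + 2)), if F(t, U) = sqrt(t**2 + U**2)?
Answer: -36720 + 120*sqrt(389) ≈ -34353.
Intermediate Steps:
F(t, U) = sqrt(U**2 + t**2)
(F(-10, 17) - 306)*(10*((6 - 1*(-4)) + 2)) = (sqrt(17**2 + (-10)**2) - 306)*(10*((6 - 1*(-4)) + 2)) = (sqrt(289 + 100) - 306)*(10*((6 + 4) + 2)) = (sqrt(389) - 306)*(10*(10 + 2)) = (-306 + sqrt(389))*(10*12) = (-306 + sqrt(389))*120 = -36720 + 120*sqrt(389)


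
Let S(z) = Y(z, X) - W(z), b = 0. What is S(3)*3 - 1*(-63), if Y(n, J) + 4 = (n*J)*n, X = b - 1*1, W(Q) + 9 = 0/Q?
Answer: 51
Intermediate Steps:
W(Q) = -9 (W(Q) = -9 + 0/Q = -9 + 0 = -9)
X = -1 (X = 0 - 1*1 = 0 - 1 = -1)
Y(n, J) = -4 + J*n² (Y(n, J) = -4 + (n*J)*n = -4 + (J*n)*n = -4 + J*n²)
S(z) = 5 - z² (S(z) = (-4 - z²) - 1*(-9) = (-4 - z²) + 9 = 5 - z²)
S(3)*3 - 1*(-63) = (5 - 1*3²)*3 - 1*(-63) = (5 - 1*9)*3 + 63 = (5 - 9)*3 + 63 = -4*3 + 63 = -12 + 63 = 51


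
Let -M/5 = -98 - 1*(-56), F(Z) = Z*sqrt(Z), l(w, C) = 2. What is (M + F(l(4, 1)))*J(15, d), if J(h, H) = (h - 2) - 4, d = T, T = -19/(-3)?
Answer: 1890 + 18*sqrt(2) ≈ 1915.5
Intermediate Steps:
T = 19/3 (T = -19*(-1/3) = 19/3 ≈ 6.3333)
F(Z) = Z**(3/2)
d = 19/3 ≈ 6.3333
J(h, H) = -6 + h (J(h, H) = (-2 + h) - 4 = -6 + h)
M = 210 (M = -5*(-98 - 1*(-56)) = -5*(-98 + 56) = -5*(-42) = 210)
(M + F(l(4, 1)))*J(15, d) = (210 + 2**(3/2))*(-6 + 15) = (210 + 2*sqrt(2))*9 = 1890 + 18*sqrt(2)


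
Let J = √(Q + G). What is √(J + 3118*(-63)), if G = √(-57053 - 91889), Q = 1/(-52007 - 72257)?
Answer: √(-3868933420296 + 2219*√634*√(-1 + 124264*I*√148942))/4438 ≈ 0.015672 + 443.19*I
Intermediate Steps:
Q = -1/124264 (Q = 1/(-124264) = -1/124264 ≈ -8.0474e-6)
G = I*√148942 (G = √(-148942) = I*√148942 ≈ 385.93*I)
J = √(-1/124264 + I*√148942) ≈ 13.891 + 13.891*I
√(J + 3118*(-63)) = √(√(-634 + 78783376*I*√148942)/8876 + 3118*(-63)) = √(√(-634 + 78783376*I*√148942)/8876 - 196434) = √(-196434 + √(-634 + 78783376*I*√148942)/8876)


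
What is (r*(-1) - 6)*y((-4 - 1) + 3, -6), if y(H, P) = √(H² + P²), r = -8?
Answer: 4*√10 ≈ 12.649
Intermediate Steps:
(r*(-1) - 6)*y((-4 - 1) + 3, -6) = (-8*(-1) - 6)*√(((-4 - 1) + 3)² + (-6)²) = (8 - 6)*√((-5 + 3)² + 36) = 2*√((-2)² + 36) = 2*√(4 + 36) = 2*√40 = 2*(2*√10) = 4*√10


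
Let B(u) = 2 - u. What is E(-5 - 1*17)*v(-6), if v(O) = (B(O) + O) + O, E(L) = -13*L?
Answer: -1144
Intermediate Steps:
v(O) = 2 + O (v(O) = ((2 - O) + O) + O = 2 + O)
E(-5 - 1*17)*v(-6) = (-13*(-5 - 1*17))*(2 - 6) = -13*(-5 - 17)*(-4) = -13*(-22)*(-4) = 286*(-4) = -1144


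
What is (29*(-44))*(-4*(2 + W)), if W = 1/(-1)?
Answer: 5104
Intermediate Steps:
W = -1
(29*(-44))*(-4*(2 + W)) = (29*(-44))*(-4*(2 - 1)) = -(-5104) = -1276*(-4) = 5104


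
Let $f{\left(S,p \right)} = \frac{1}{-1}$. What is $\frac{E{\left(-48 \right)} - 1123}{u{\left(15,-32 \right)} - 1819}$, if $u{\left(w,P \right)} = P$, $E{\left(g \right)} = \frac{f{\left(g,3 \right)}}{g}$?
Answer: $\frac{53903}{88848} \approx 0.60669$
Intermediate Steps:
$f{\left(S,p \right)} = -1$
$E{\left(g \right)} = - \frac{1}{g}$
$\frac{E{\left(-48 \right)} - 1123}{u{\left(15,-32 \right)} - 1819} = \frac{- \frac{1}{-48} - 1123}{-32 - 1819} = \frac{\left(-1\right) \left(- \frac{1}{48}\right) - 1123}{-1851} = \left(\frac{1}{48} - 1123\right) \left(- \frac{1}{1851}\right) = \left(- \frac{53903}{48}\right) \left(- \frac{1}{1851}\right) = \frac{53903}{88848}$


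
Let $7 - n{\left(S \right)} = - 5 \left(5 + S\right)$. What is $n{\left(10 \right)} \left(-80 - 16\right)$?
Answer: $-7872$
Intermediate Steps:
$n{\left(S \right)} = 32 + 5 S$ ($n{\left(S \right)} = 7 - - 5 \left(5 + S\right) = 7 - \left(-25 - 5 S\right) = 7 + \left(25 + 5 S\right) = 32 + 5 S$)
$n{\left(10 \right)} \left(-80 - 16\right) = \left(32 + 5 \cdot 10\right) \left(-80 - 16\right) = \left(32 + 50\right) \left(-96\right) = 82 \left(-96\right) = -7872$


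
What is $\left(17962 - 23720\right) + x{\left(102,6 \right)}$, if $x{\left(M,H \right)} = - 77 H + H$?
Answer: $-6214$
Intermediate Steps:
$x{\left(M,H \right)} = - 76 H$
$\left(17962 - 23720\right) + x{\left(102,6 \right)} = \left(17962 - 23720\right) - 456 = -5758 - 456 = -6214$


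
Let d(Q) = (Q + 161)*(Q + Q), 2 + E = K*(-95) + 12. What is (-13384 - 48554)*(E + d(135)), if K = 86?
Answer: -4444670880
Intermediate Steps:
E = -8160 (E = -2 + (86*(-95) + 12) = -2 + (-8170 + 12) = -2 - 8158 = -8160)
d(Q) = 2*Q*(161 + Q) (d(Q) = (161 + Q)*(2*Q) = 2*Q*(161 + Q))
(-13384 - 48554)*(E + d(135)) = (-13384 - 48554)*(-8160 + 2*135*(161 + 135)) = -61938*(-8160 + 2*135*296) = -61938*(-8160 + 79920) = -61938*71760 = -4444670880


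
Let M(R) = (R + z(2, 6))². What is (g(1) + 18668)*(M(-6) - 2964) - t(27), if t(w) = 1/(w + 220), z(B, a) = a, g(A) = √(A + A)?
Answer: -13666992145/247 - 2964*√2 ≈ -5.5336e+7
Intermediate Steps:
g(A) = √2*√A (g(A) = √(2*A) = √2*√A)
M(R) = (6 + R)² (M(R) = (R + 6)² = (6 + R)²)
t(w) = 1/(220 + w)
(g(1) + 18668)*(M(-6) - 2964) - t(27) = (√2*√1 + 18668)*((6 - 6)² - 2964) - 1/(220 + 27) = (√2*1 + 18668)*(0² - 2964) - 1/247 = (√2 + 18668)*(0 - 2964) - 1*1/247 = (18668 + √2)*(-2964) - 1/247 = (-55331952 - 2964*√2) - 1/247 = -13666992145/247 - 2964*√2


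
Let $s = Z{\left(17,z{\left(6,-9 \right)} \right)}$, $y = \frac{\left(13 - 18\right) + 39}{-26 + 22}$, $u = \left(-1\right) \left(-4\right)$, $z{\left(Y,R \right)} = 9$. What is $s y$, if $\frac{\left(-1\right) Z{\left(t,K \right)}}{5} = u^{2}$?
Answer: $680$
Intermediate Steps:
$u = 4$
$y = - \frac{17}{2}$ ($y = \frac{-5 + 39}{-4} = 34 \left(- \frac{1}{4}\right) = - \frac{17}{2} \approx -8.5$)
$Z{\left(t,K \right)} = -80$ ($Z{\left(t,K \right)} = - 5 \cdot 4^{2} = \left(-5\right) 16 = -80$)
$s = -80$
$s y = \left(-80\right) \left(- \frac{17}{2}\right) = 680$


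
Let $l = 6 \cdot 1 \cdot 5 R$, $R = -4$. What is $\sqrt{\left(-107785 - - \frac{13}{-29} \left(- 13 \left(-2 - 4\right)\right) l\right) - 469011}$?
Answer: $\frac{2 i \sqrt{120389179}}{29} \approx 756.7 i$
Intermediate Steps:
$l = -120$ ($l = 6 \cdot 1 \cdot 5 \left(-4\right) = 6 \cdot 5 \left(-4\right) = 30 \left(-4\right) = -120$)
$\sqrt{\left(-107785 - - \frac{13}{-29} \left(- 13 \left(-2 - 4\right)\right) l\right) - 469011} = \sqrt{\left(-107785 - - \frac{13}{-29} \left(- 13 \left(-2 - 4\right)\right) \left(-120\right)\right) - 469011} = \sqrt{\left(-107785 - \left(-13\right) \left(- \frac{1}{29}\right) \left(- 13 \left(-2 - 4\right)\right) \left(-120\right)\right) - 469011} = \sqrt{\left(-107785 - \frac{13 \left(\left(-13\right) \left(-6\right)\right)}{29} \left(-120\right)\right) - 469011} = \sqrt{\left(-107785 - \frac{13}{29} \cdot 78 \left(-120\right)\right) - 469011} = \sqrt{\left(-107785 - \frac{1014}{29} \left(-120\right)\right) - 469011} = \sqrt{\left(-107785 - - \frac{121680}{29}\right) - 469011} = \sqrt{\left(-107785 + \frac{121680}{29}\right) - 469011} = \sqrt{- \frac{3004085}{29} - 469011} = \sqrt{- \frac{16605404}{29}} = \frac{2 i \sqrt{120389179}}{29}$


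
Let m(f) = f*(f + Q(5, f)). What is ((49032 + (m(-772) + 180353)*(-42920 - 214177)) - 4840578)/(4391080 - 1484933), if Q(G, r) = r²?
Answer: 118090640496621/2906147 ≈ 4.0635e+7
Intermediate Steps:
m(f) = f*(f + f²)
((49032 + (m(-772) + 180353)*(-42920 - 214177)) - 4840578)/(4391080 - 1484933) = ((49032 + ((-772)²*(1 - 772) + 180353)*(-42920 - 214177)) - 4840578)/(4391080 - 1484933) = ((49032 + (595984*(-771) + 180353)*(-257097)) - 4840578)/2906147 = ((49032 + (-459503664 + 180353)*(-257097)) - 4840578)*(1/2906147) = ((49032 - 459323311*(-257097)) - 4840578)*(1/2906147) = ((49032 + 118090645288167) - 4840578)*(1/2906147) = (118090645337199 - 4840578)*(1/2906147) = 118090640496621*(1/2906147) = 118090640496621/2906147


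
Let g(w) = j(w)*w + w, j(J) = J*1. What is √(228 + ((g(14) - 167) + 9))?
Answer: 2*√70 ≈ 16.733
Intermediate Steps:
j(J) = J
g(w) = w + w² (g(w) = w*w + w = w² + w = w + w²)
√(228 + ((g(14) - 167) + 9)) = √(228 + ((14*(1 + 14) - 167) + 9)) = √(228 + ((14*15 - 167) + 9)) = √(228 + ((210 - 167) + 9)) = √(228 + (43 + 9)) = √(228 + 52) = √280 = 2*√70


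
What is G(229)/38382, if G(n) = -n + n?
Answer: 0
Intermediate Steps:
G(n) = 0
G(229)/38382 = 0/38382 = 0*(1/38382) = 0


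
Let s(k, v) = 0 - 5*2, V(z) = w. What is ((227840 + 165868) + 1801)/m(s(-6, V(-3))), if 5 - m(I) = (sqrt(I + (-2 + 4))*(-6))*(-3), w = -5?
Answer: 1977545/2617 + 14238324*I*sqrt(2)/2617 ≈ 755.65 + 7694.3*I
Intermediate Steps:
V(z) = -5
s(k, v) = -10 (s(k, v) = 0 - 10 = -10)
m(I) = 5 - 18*sqrt(2 + I) (m(I) = 5 - sqrt(I + (-2 + 4))*(-6)*(-3) = 5 - sqrt(I + 2)*(-6)*(-3) = 5 - sqrt(2 + I)*(-6)*(-3) = 5 - (-6*sqrt(2 + I))*(-3) = 5 - 18*sqrt(2 + I))
((227840 + 165868) + 1801)/m(s(-6, V(-3))) = ((227840 + 165868) + 1801)/(5 - 18*sqrt(2 - 10)) = (393708 + 1801)/(5 - 36*I*sqrt(2)) = 395509/(5 - 36*I*sqrt(2))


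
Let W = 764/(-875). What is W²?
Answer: 583696/765625 ≈ 0.76238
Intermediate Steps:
W = -764/875 (W = 764*(-1/875) = -764/875 ≈ -0.87314)
W² = (-764/875)² = 583696/765625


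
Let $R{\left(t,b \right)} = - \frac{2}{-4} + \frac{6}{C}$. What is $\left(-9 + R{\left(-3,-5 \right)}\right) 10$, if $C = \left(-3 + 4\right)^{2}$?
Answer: $-25$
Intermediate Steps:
$C = 1$ ($C = 1^{2} = 1$)
$R{\left(t,b \right)} = \frac{13}{2}$ ($R{\left(t,b \right)} = - \frac{2}{-4} + \frac{6}{1} = \left(-2\right) \left(- \frac{1}{4}\right) + 6 \cdot 1 = \frac{1}{2} + 6 = \frac{13}{2}$)
$\left(-9 + R{\left(-3,-5 \right)}\right) 10 = \left(-9 + \frac{13}{2}\right) 10 = \left(- \frac{5}{2}\right) 10 = -25$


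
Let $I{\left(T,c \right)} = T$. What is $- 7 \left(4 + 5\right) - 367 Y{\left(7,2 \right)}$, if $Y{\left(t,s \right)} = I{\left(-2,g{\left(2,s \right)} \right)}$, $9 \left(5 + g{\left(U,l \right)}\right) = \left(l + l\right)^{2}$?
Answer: $671$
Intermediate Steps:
$g{\left(U,l \right)} = -5 + \frac{4 l^{2}}{9}$ ($g{\left(U,l \right)} = -5 + \frac{\left(l + l\right)^{2}}{9} = -5 + \frac{\left(2 l\right)^{2}}{9} = -5 + \frac{4 l^{2}}{9}$)
$Y{\left(t,s \right)} = -2$
$- 7 \left(4 + 5\right) - 367 Y{\left(7,2 \right)} = - 7 \left(4 + 5\right) - -734 = \left(-7\right) 9 + 734 = -63 + 734 = 671$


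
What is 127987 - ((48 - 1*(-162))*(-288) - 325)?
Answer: 188792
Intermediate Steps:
127987 - ((48 - 1*(-162))*(-288) - 325) = 127987 - ((48 + 162)*(-288) - 325) = 127987 - (210*(-288) - 325) = 127987 - (-60480 - 325) = 127987 - 1*(-60805) = 127987 + 60805 = 188792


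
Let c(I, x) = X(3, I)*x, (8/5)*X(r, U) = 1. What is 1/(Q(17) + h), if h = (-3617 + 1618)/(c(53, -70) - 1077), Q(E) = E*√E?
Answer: -35846068/98674044841 + 341653913*√17/98674044841 ≈ 0.013913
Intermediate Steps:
X(r, U) = 5/8 (X(r, U) = (5/8)*1 = 5/8)
Q(E) = E^(3/2)
c(I, x) = 5*x/8
h = 7996/4483 (h = (-3617 + 1618)/((5/8)*(-70) - 1077) = -1999/(-175/4 - 1077) = -1999/(-4483/4) = -1999*(-4/4483) = 7996/4483 ≈ 1.7836)
1/(Q(17) + h) = 1/(17^(3/2) + 7996/4483) = 1/(17*√17 + 7996/4483) = 1/(7996/4483 + 17*√17)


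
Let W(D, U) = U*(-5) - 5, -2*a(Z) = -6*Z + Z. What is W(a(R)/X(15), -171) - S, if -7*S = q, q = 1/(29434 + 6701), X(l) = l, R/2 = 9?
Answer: 215003251/252945 ≈ 850.00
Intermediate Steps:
R = 18 (R = 2*9 = 18)
a(Z) = 5*Z/2 (a(Z) = -(-6*Z + Z)/2 = -(-5)*Z/2 = 5*Z/2)
q = 1/36135 ≈ 2.7674e-5
W(D, U) = -5 - 5*U (W(D, U) = -5*U - 5 = -5 - 5*U)
S = -1/252945 (S = -1/7*1/36135 = -1/252945 ≈ -3.9534e-6)
W(a(R)/X(15), -171) - S = (-5 - 5*(-171)) - 1*(-1/252945) = (-5 + 855) + 1/252945 = 850 + 1/252945 = 215003251/252945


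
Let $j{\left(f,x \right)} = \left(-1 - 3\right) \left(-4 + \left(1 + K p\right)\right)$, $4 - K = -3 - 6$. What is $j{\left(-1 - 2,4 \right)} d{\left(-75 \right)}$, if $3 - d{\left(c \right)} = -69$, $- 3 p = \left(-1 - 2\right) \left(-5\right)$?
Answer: $19584$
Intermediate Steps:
$p = -5$ ($p = - \frac{\left(-1 - 2\right) \left(-5\right)}{3} = - \frac{\left(-3\right) \left(-5\right)}{3} = \left(- \frac{1}{3}\right) 15 = -5$)
$d{\left(c \right)} = 72$ ($d{\left(c \right)} = 3 - -69 = 3 + 69 = 72$)
$K = 13$ ($K = 4 - \left(-3 - 6\right) = 4 - -9 = 4 + 9 = 13$)
$j{\left(f,x \right)} = 272$ ($j{\left(f,x \right)} = \left(-1 - 3\right) \left(-4 + \left(1 + 13 \left(-5\right)\right)\right) = - 4 \left(-4 + \left(1 - 65\right)\right) = - 4 \left(-4 - 64\right) = \left(-4\right) \left(-68\right) = 272$)
$j{\left(-1 - 2,4 \right)} d{\left(-75 \right)} = 272 \cdot 72 = 19584$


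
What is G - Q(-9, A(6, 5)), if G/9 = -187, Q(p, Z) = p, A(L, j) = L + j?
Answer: -1674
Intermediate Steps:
G = -1683 (G = 9*(-187) = -1683)
G - Q(-9, A(6, 5)) = -1683 - 1*(-9) = -1683 + 9 = -1674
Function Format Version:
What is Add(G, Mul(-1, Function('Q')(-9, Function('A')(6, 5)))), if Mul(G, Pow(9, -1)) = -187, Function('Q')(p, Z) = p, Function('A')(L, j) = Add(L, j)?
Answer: -1674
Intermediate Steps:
G = -1683 (G = Mul(9, -187) = -1683)
Add(G, Mul(-1, Function('Q')(-9, Function('A')(6, 5)))) = Add(-1683, Mul(-1, -9)) = Add(-1683, 9) = -1674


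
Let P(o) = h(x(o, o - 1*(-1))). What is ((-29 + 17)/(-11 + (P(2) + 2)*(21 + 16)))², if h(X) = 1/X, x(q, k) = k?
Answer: 324/12769 ≈ 0.025374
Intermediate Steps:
P(o) = 1/(1 + o) (P(o) = 1/(o - 1*(-1)) = 1/(o + 1) = 1/(1 + o))
((-29 + 17)/(-11 + (P(2) + 2)*(21 + 16)))² = ((-29 + 17)/(-11 + (1/(1 + 2) + 2)*(21 + 16)))² = (-12/(-11 + (1/3 + 2)*37))² = (-12/(-11 + (⅓ + 2)*37))² = (-12/(-11 + (7/3)*37))² = (-12/(-11 + 259/3))² = (-12/226/3)² = (-12*3/226)² = (-18/113)² = 324/12769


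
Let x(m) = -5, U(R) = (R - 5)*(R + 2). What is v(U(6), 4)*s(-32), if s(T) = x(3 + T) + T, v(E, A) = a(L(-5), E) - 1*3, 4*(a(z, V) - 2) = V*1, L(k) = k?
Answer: -37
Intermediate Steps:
U(R) = (-5 + R)*(2 + R)
a(z, V) = 2 + V/4 (a(z, V) = 2 + (V*1)/4 = 2 + V/4)
v(E, A) = -1 + E/4 (v(E, A) = (2 + E/4) - 1*3 = (2 + E/4) - 3 = -1 + E/4)
s(T) = -5 + T
v(U(6), 4)*s(-32) = (-1 + (-10 + 6**2 - 3*6)/4)*(-5 - 32) = (-1 + (-10 + 36 - 18)/4)*(-37) = (-1 + (1/4)*8)*(-37) = (-1 + 2)*(-37) = 1*(-37) = -37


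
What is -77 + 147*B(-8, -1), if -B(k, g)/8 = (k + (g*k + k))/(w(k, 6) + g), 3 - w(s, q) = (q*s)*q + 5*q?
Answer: -2653/65 ≈ -40.815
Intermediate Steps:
w(s, q) = 3 - 5*q - s*q² (w(s, q) = 3 - ((q*s)*q + 5*q) = 3 - (s*q² + 5*q) = 3 - (5*q + s*q²) = 3 + (-5*q - s*q²) = 3 - 5*q - s*q²)
B(k, g) = -8*(2*k + g*k)/(-27 + g - 36*k) (B(k, g) = -8*(k + (g*k + k))/((3 - 5*6 - 1*k*6²) + g) = -8*(k + (k + g*k))/((3 - 30 - 1*k*36) + g) = -8*(2*k + g*k)/((3 - 30 - 36*k) + g) = -8*(2*k + g*k)/((-27 - 36*k) + g) = -8*(2*k + g*k)/(-27 + g - 36*k))
-77 + 147*B(-8, -1) = -77 + 147*(8*(-8)*(2 - 1)/(27 - 1*(-1) + 36*(-8))) = -77 + 147*(8*(-8)*1/(27 + 1 - 288)) = -77 + 147*(8*(-8)*1/(-260)) = -77 + 147*(8*(-8)*(-1/260)*1) = -77 + 147*(16/65) = -77 + 2352/65 = -2653/65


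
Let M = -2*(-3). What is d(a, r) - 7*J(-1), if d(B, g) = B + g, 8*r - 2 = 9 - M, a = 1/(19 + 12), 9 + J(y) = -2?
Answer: 19259/248 ≈ 77.657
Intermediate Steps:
M = 6
J(y) = -11 (J(y) = -9 - 2 = -11)
a = 1/31 ≈ 0.032258
r = 5/8 (r = 1/4 + (9 - 1*6)/8 = 1/4 + (9 - 6)/8 = 1/4 + (1/8)*3 = 1/4 + 3/8 = 5/8 ≈ 0.62500)
d(a, r) - 7*J(-1) = (1/31 + 5/8) - 7*(-11) = 163/248 + 77 = 19259/248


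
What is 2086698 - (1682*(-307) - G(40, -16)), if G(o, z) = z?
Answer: 2603056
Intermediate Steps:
2086698 - (1682*(-307) - G(40, -16)) = 2086698 - (1682*(-307) - 1*(-16)) = 2086698 - (-516374 + 16) = 2086698 - 1*(-516358) = 2086698 + 516358 = 2603056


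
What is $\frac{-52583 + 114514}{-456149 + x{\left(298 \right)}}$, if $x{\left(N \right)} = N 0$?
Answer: $- \frac{61931}{456149} \approx -0.13577$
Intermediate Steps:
$x{\left(N \right)} = 0$
$\frac{-52583 + 114514}{-456149 + x{\left(298 \right)}} = \frac{-52583 + 114514}{-456149 + 0} = \frac{61931}{-456149} = 61931 \left(- \frac{1}{456149}\right) = - \frac{61931}{456149}$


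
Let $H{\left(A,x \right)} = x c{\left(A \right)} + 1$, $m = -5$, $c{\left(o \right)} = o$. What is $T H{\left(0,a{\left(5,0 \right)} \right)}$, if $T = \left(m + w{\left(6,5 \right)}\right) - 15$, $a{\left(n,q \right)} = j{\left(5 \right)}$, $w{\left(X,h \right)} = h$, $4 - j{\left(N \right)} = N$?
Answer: $-15$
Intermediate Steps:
$j{\left(N \right)} = 4 - N$
$a{\left(n,q \right)} = -1$ ($a{\left(n,q \right)} = 4 - 5 = -1$)
$T = -15$ ($T = \left(-5 + 5\right) - 15 = 0 - 15 = -15$)
$H{\left(A,x \right)} = 1 + A x$ ($H{\left(A,x \right)} = x A + 1 = A x + 1 = 1 + A x$)
$T H{\left(0,a{\left(5,0 \right)} \right)} = - 15 \left(1 + 0 \left(-1\right)\right) = - 15 \left(1 + 0\right) = \left(-15\right) 1 = -15$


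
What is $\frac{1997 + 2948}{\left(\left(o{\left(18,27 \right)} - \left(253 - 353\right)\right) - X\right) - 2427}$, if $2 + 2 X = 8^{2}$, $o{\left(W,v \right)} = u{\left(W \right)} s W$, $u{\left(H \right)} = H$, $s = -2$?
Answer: $- \frac{4945}{3006} \approx -1.645$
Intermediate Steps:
$o{\left(W,v \right)} = - 2 W^{2}$ ($o{\left(W,v \right)} = W \left(-2\right) W = - 2 W W = - 2 W^{2}$)
$X = 31$ ($X = -1 + \frac{8^{2}}{2} = -1 + \frac{1}{2} \cdot 64 = -1 + 32 = 31$)
$\frac{1997 + 2948}{\left(\left(o{\left(18,27 \right)} - \left(253 - 353\right)\right) - X\right) - 2427} = \frac{1997 + 2948}{\left(\left(- 2 \cdot 18^{2} - \left(253 - 353\right)\right) - 31\right) - 2427} = \frac{4945}{\left(\left(\left(-2\right) 324 - \left(253 - 353\right)\right) - 31\right) - 2427} = \frac{4945}{\left(\left(-648 - -100\right) - 31\right) - 2427} = \frac{4945}{\left(\left(-648 + 100\right) - 31\right) - 2427} = \frac{4945}{\left(-548 - 31\right) - 2427} = \frac{4945}{-579 - 2427} = \frac{4945}{-3006} = 4945 \left(- \frac{1}{3006}\right) = - \frac{4945}{3006}$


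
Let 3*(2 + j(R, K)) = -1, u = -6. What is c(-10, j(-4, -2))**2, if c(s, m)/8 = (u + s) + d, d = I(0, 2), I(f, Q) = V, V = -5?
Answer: 28224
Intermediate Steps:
j(R, K) = -7/3 (j(R, K) = -2 + (1/3)*(-1) = -2 - 1/3 = -7/3)
I(f, Q) = -5
d = -5
c(s, m) = -88 + 8*s (c(s, m) = 8*((-6 + s) - 5) = 8*(-11 + s) = -88 + 8*s)
c(-10, j(-4, -2))**2 = (-88 + 8*(-10))**2 = (-88 - 80)**2 = (-168)**2 = 28224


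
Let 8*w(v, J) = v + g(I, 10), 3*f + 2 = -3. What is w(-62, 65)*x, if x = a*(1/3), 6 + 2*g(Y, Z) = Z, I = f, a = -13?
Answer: 65/2 ≈ 32.500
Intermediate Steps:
f = -5/3 (f = -2/3 + (1/3)*(-3) = -2/3 - 1 = -5/3 ≈ -1.6667)
I = -5/3 ≈ -1.6667
g(Y, Z) = -3 + Z/2
w(v, J) = 1/4 + v/8 (w(v, J) = (v + (-3 + (1/2)*10))/8 = (v + (-3 + 5))/8 = (v + 2)/8 = (2 + v)/8 = 1/4 + v/8)
x = -13/3 ≈ -4.3333
w(-62, 65)*x = (1/4 + (1/8)*(-62))*(-13/3) = (1/4 - 31/4)*(-13/3) = -15/2*(-13/3) = 65/2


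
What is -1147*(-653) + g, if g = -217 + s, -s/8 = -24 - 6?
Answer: 749014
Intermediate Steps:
s = 240 (s = -8*(-24 - 6) = -8*(-30) = 240)
g = 23 (g = -217 + 240 = 23)
-1147*(-653) + g = -1147*(-653) + 23 = 748991 + 23 = 749014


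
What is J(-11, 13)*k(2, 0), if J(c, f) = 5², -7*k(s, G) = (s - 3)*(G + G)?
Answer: 0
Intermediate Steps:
k(s, G) = -2*G*(-3 + s)/7 (k(s, G) = -(s - 3)*(G + G)/7 = -(-3 + s)*2*G/7 = -2*G*(-3 + s)/7)
J(c, f) = 25
J(-11, 13)*k(2, 0) = 25*((2/7)*0*(3 - 1*2)) = 25*((2/7)*0*(3 - 2)) = 25*((2/7)*0*1) = 25*0 = 0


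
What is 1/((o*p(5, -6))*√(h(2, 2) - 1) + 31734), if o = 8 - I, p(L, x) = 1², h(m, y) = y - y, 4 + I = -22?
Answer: 15867/503523956 - 17*I/503523956 ≈ 3.1512e-5 - 3.3762e-8*I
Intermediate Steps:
I = -26 (I = -4 - 22 = -26)
h(m, y) = 0
p(L, x) = 1
o = 34 (o = 8 - 1*(-26) = 8 + 26 = 34)
1/((o*p(5, -6))*√(h(2, 2) - 1) + 31734) = 1/((34*1)*√(0 - 1) + 31734) = 1/(34*√(-1) + 31734) = 1/(34*I + 31734) = 1/(31734 + 34*I) = (31734 - 34*I)/1007047912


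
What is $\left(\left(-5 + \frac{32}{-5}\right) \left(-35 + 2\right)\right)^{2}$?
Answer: $\frac{3538161}{25} \approx 1.4153 \cdot 10^{5}$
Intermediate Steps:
$\left(\left(-5 + \frac{32}{-5}\right) \left(-35 + 2\right)\right)^{2} = \left(\left(-5 + 32 \left(- \frac{1}{5}\right)\right) \left(-33\right)\right)^{2} = \left(\left(-5 - \frac{32}{5}\right) \left(-33\right)\right)^{2} = \left(\left(- \frac{57}{5}\right) \left(-33\right)\right)^{2} = \left(\frac{1881}{5}\right)^{2} = \frac{3538161}{25}$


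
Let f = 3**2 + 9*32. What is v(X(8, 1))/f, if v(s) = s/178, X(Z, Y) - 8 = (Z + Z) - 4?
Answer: 10/26433 ≈ 0.00037831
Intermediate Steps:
X(Z, Y) = 4 + 2*Z (X(Z, Y) = 8 + ((Z + Z) - 4) = 8 + (2*Z - 4) = 8 + (-4 + 2*Z) = 4 + 2*Z)
v(s) = s/178 (v(s) = s*(1/178) = s/178)
f = 297 (f = 9 + 288 = 297)
v(X(8, 1))/f = ((4 + 2*8)/178)/297 = ((4 + 16)/178)*(1/297) = ((1/178)*20)*(1/297) = (10/89)*(1/297) = 10/26433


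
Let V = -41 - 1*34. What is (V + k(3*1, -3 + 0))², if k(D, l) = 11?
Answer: 4096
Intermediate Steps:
V = -75 (V = -41 - 34 = -75)
(V + k(3*1, -3 + 0))² = (-75 + 11)² = (-64)² = 4096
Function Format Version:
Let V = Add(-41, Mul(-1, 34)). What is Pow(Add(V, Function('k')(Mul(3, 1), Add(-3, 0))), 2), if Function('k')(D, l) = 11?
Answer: 4096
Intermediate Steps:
V = -75 (V = Add(-41, -34) = -75)
Pow(Add(V, Function('k')(Mul(3, 1), Add(-3, 0))), 2) = Pow(Add(-75, 11), 2) = Pow(-64, 2) = 4096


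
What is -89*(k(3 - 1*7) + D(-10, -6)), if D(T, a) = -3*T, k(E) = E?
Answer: -2314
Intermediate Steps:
-89*(k(3 - 1*7) + D(-10, -6)) = -89*((3 - 1*7) - 3*(-10)) = -89*((3 - 7) + 30) = -89*(-4 + 30) = -89*26 = -2314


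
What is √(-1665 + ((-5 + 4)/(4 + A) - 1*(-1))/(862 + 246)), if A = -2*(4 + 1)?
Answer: I*√18396533406/3324 ≈ 40.804*I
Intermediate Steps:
A = -10 (A = -2*5 = -10)
√(-1665 + ((-5 + 4)/(4 + A) - 1*(-1))/(862 + 246)) = √(-1665 + ((-5 + 4)/(4 - 10) - 1*(-1))/(862 + 246)) = √(-1665 + (-1/(-6) + 1)/1108) = √(-1665 + (-1*(-⅙) + 1)*(1/1108)) = √(-1665 + (⅙ + 1)*(1/1108)) = √(-1665 + (7/6)*(1/1108)) = √(-1665 + 7/6648) = √(-11068913/6648) = I*√18396533406/3324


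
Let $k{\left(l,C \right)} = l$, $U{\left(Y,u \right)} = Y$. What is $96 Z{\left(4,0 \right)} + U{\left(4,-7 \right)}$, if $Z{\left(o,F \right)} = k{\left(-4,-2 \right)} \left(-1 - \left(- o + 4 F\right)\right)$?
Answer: $-1148$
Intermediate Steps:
$Z{\left(o,F \right)} = 4 - 4 o + 16 F$ ($Z{\left(o,F \right)} = - 4 \left(-1 - \left(- o + 4 F\right)\right) = - 4 \left(-1 + o - 4 F\right) = 4 - 4 o + 16 F$)
$96 Z{\left(4,0 \right)} + U{\left(4,-7 \right)} = 96 \left(4 - 16 + 16 \cdot 0\right) + 4 = 96 \left(4 - 16 + 0\right) + 4 = 96 \left(-12\right) + 4 = -1152 + 4 = -1148$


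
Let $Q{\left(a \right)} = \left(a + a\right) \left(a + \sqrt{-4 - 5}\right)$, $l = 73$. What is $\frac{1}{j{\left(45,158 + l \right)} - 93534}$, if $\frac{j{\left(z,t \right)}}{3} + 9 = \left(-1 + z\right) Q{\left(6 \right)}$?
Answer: $- \frac{28019}{2362720251} - \frac{528 i}{787573417} \approx -1.1859 \cdot 10^{-5} - 6.7041 \cdot 10^{-7} i$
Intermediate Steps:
$Q{\left(a \right)} = 2 a \left(a + 3 i\right)$ ($Q{\left(a \right)} = 2 a \left(a + \sqrt{-9}\right) = 2 a \left(a + 3 i\right)$)
$j{\left(z,t \right)} = -27 + 3 \left(-1 + z\right) \left(72 + 36 i\right)$ ($j{\left(z,t \right)} = -27 + 3 \left(-1 + z\right) 2 \cdot 6 \left(6 + 3 i\right) = -27 + 3 \left(-1 + z\right) \left(72 + 36 i\right)$)
$\frac{1}{j{\left(45,158 + l \right)} - 93534} = \frac{1}{\left(-243 - 108 i + 108 \cdot 45 \left(2 + i\right)\right) - 93534} = \frac{1}{\left(-243 - 108 i + \left(9720 + 4860 i\right)\right) - 93534} = \frac{1}{\left(9477 + 4752 i\right) - 93534} = \frac{1}{-84057 + 4752 i} = \frac{-84057 - 4752 i}{7088160753}$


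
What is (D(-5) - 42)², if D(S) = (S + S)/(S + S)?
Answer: 1681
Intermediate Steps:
D(S) = 1 (D(S) = (2*S)/((2*S)) = (2*S)*(1/(2*S)) = 1)
(D(-5) - 42)² = (1 - 42)² = (-41)² = 1681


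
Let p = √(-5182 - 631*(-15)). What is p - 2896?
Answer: -2896 + √4283 ≈ -2830.6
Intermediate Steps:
p = √4283 (p = √(-5182 + 9465) = √4283 ≈ 65.445)
p - 2896 = √4283 - 2896 = -2896 + √4283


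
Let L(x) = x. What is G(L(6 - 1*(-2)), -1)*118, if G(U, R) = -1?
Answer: -118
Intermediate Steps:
G(L(6 - 1*(-2)), -1)*118 = -1*118 = -118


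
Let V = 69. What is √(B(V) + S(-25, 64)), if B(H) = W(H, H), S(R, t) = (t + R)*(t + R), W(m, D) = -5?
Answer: 2*√379 ≈ 38.936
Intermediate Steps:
S(R, t) = (R + t)² (S(R, t) = (R + t)*(R + t) = (R + t)²)
B(H) = -5
√(B(V) + S(-25, 64)) = √(-5 + (-25 + 64)²) = √(-5 + 39²) = √(-5 + 1521) = √1516 = 2*√379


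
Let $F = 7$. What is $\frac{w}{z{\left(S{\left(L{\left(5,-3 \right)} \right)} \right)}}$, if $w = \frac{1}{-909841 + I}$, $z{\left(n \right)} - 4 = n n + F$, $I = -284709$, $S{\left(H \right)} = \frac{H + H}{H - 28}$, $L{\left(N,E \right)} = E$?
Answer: $- \frac{961}{12670591850} \approx -7.5845 \cdot 10^{-8}$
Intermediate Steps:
$S{\left(H \right)} = \frac{2 H}{-28 + H}$
$z{\left(n \right)} = 11 + n^{2}$ ($z{\left(n \right)} = 4 + \left(n n + 7\right) = 4 + \left(n^{2} + 7\right) = 4 + \left(7 + n^{2}\right) = 11 + n^{2}$)
$w = - \frac{1}{1194550}$ ($w = \frac{1}{-909841 - 284709} = \frac{1}{-1194550} = - \frac{1}{1194550} \approx -8.3714 \cdot 10^{-7}$)
$\frac{w}{z{\left(S{\left(L{\left(5,-3 \right)} \right)} \right)}} = - \frac{1}{1194550 \left(11 + \left(2 \left(-3\right) \frac{1}{-28 - 3}\right)^{2}\right)} = - \frac{1}{1194550 \left(11 + \left(2 \left(-3\right) \frac{1}{-31}\right)^{2}\right)} = - \frac{1}{1194550 \left(11 + \left(2 \left(-3\right) \left(- \frac{1}{31}\right)\right)^{2}\right)} = - \frac{1}{1194550 \left(11 + \left(\frac{6}{31}\right)^{2}\right)} = - \frac{1}{1194550 \left(11 + \frac{36}{961}\right)} = - \frac{1}{1194550 \cdot \frac{10607}{961}} = \left(- \frac{1}{1194550}\right) \frac{961}{10607} = - \frac{961}{12670591850}$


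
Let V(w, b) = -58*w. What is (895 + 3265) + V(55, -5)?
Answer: 970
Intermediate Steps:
(895 + 3265) + V(55, -5) = (895 + 3265) - 58*55 = 4160 - 3190 = 970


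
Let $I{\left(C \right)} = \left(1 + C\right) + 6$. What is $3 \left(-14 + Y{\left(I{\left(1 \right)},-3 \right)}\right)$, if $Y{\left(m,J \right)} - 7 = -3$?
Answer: $-30$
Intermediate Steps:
$I{\left(C \right)} = 7 + C$
$Y{\left(m,J \right)} = 4$ ($Y{\left(m,J \right)} = 7 - 3 = 4$)
$3 \left(-14 + Y{\left(I{\left(1 \right)},-3 \right)}\right) = 3 \left(-14 + 4\right) = 3 \left(-10\right) = -30$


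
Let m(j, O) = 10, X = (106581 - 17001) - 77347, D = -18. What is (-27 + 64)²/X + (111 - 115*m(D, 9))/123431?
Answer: 156266952/1509931423 ≈ 0.10349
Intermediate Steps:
X = 12233 (X = 89580 - 77347 = 12233)
(-27 + 64)²/X + (111 - 115*m(D, 9))/123431 = (-27 + 64)²/12233 + (111 - 115*10)/123431 = 37²*(1/12233) + (111 - 1150)*(1/123431) = 1369*(1/12233) - 1039*1/123431 = 1369/12233 - 1039/123431 = 156266952/1509931423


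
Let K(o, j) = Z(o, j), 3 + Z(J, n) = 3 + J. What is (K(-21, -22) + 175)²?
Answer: 23716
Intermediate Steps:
Z(J, n) = J (Z(J, n) = -3 + (3 + J) = J)
K(o, j) = o
(K(-21, -22) + 175)² = (-21 + 175)² = 154² = 23716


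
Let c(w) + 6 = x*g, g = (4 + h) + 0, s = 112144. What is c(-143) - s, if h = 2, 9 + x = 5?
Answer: -112174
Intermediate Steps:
x = -4 (x = -9 + 5 = -4)
g = 6 (g = (4 + 2) + 0 = 6 + 0 = 6)
c(w) = -30 (c(w) = -6 - 4*6 = -6 - 24 = -30)
c(-143) - s = -30 - 1*112144 = -30 - 112144 = -112174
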